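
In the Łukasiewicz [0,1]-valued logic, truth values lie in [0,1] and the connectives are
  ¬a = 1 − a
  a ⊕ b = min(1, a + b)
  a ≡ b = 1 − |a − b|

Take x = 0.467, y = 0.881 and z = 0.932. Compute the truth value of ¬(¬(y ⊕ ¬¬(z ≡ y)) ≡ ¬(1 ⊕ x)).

z ≡ y = 1 − |0.932 − 0.881| = 1 − 0.051 = 0.949
¬(z ≡ y) = 1 − 0.949 = 0.051
¬¬(z ≡ y) = 1 − 0.051 = 0.949
y ⊕ ¬¬(z ≡ y) = min(1, 0.881 + 0.949) = min(1, 1.830) = 1.000
¬(y ⊕ ¬¬(z ≡ y)) = 1 − 1.000 = 0.000
1 ⊕ x = min(1, 1.000 + 0.467) = min(1, 1.467) = 1.000
¬(1 ⊕ x) = 1 − 1.000 = 0.000
¬(y ⊕ ¬¬(z ≡ y)) ≡ ¬(1 ⊕ x) = 1 − |0.000 − 0.000| = 1 − 0.000 = 1.000
¬(¬(y ⊕ ¬¬(z ≡ y)) ≡ ¬(1 ⊕ x)) = 1 − 1.000 = 0.000

0.000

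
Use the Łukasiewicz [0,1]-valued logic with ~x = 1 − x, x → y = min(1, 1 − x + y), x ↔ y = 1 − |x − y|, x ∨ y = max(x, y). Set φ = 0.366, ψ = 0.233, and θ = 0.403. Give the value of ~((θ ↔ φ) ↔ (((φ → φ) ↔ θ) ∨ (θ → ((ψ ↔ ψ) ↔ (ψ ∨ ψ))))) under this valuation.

θ ↔ φ = 1 − |0.403 − 0.366| = 1 − 0.037 = 0.963
φ → φ = min(1, 1 − 0.366 + 0.366) = min(1, 1.000) = 1.000
(φ → φ) ↔ θ = 1 − |1.000 − 0.403| = 1 − 0.597 = 0.403
ψ ↔ ψ = 1 − |0.233 − 0.233| = 1 − 0.000 = 1.000
ψ ∨ ψ = max(0.233, 0.233) = 0.233
(ψ ↔ ψ) ↔ (ψ ∨ ψ) = 1 − |1.000 − 0.233| = 1 − 0.767 = 0.233
θ → ((ψ ↔ ψ) ↔ (ψ ∨ ψ)) = min(1, 1 − 0.403 + 0.233) = min(1, 0.830) = 0.830
((φ → φ) ↔ θ) ∨ (θ → ((ψ ↔ ψ) ↔ (ψ ∨ ψ))) = max(0.403, 0.830) = 0.830
(θ ↔ φ) ↔ (((φ → φ) ↔ θ) ∨ (θ → ((ψ ↔ ψ) ↔ (ψ ∨ ψ)))) = 1 − |0.963 − 0.830| = 1 − 0.133 = 0.867
~((θ ↔ φ) ↔ (((φ → φ) ↔ θ) ∨ (θ → ((ψ ↔ ψ) ↔ (ψ ∨ ψ))))) = 1 − 0.867 = 0.133

0.133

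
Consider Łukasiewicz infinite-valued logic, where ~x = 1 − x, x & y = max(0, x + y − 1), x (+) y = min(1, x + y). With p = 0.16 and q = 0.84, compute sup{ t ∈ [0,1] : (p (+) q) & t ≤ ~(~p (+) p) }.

p (+) q = min(1, 0.16 + 0.84) = min(1, 1.00) = 1.00
So the left factor is p (+) q = 1.00.
~p = 1 − 0.16 = 0.84
~p (+) p = min(1, 0.84 + 0.16) = min(1, 1.00) = 1.00
~(~p (+) p) = 1 − 1.00 = 0.00
So the right-hand bound is ~(~p (+) p) = 0.00.
The residuum of the Łukasiewicz t-norm gives the supremum: min(1, 1 − 1.00 + 0.00).
1 − 1.00 + 0.00 = 0.00, so t = min(1, 0.00) = 0.00.
Check: 1.00 & 0.00 = max(0, 0.00) = 0.00 ≤ 0.00.

0.00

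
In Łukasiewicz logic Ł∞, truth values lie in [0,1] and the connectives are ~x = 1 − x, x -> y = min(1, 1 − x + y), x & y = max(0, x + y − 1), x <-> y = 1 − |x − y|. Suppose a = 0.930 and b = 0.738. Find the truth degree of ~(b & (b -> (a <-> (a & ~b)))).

~b = 1 − 0.738 = 0.262
a & ~b = max(0, 0.930 + 0.262 − 1) = max(0, 0.192) = 0.192
a <-> (a & ~b) = 1 − |0.930 − 0.192| = 1 − 0.738 = 0.262
b -> (a <-> (a & ~b)) = min(1, 1 − 0.738 + 0.262) = min(1, 0.524) = 0.524
b & (b -> (a <-> (a & ~b))) = max(0, 0.738 + 0.524 − 1) = max(0, 0.262) = 0.262
~(b & (b -> (a <-> (a & ~b)))) = 1 − 0.262 = 0.738

0.738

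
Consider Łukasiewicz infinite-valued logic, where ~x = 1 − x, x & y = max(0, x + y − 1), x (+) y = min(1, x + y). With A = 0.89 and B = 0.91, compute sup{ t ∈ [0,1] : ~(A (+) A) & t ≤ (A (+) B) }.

1.00

A (+) A = min(1, 0.89 + 0.89) = min(1, 1.78) = 1.00
~(A (+) A) = 1 − 1.00 = 0.00
So the left factor is ~(A (+) A) = 0.00.
A (+) B = min(1, 0.89 + 0.91) = min(1, 1.80) = 1.00
So the right-hand bound is A (+) B = 1.00.
The residuum of the Łukasiewicz t-norm gives the supremum: min(1, 1 − 0.00 + 1.00).
1 − 0.00 + 1.00 = 2.00, so t = min(1, 2.00) = 1.00.
Check: 0.00 & 1.00 = max(0, 0.00) = 0.00 ≤ 1.00.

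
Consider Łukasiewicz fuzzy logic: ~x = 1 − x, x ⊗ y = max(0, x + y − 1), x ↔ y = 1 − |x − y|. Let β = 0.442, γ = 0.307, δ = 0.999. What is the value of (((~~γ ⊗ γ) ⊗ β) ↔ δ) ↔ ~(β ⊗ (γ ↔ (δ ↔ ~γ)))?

0.056

~γ = 1 − 0.307 = 0.693
~~γ = 1 − 0.693 = 0.307
~~γ ⊗ γ = max(0, 0.307 + 0.307 − 1) = max(0, -0.386) = 0.000
(~~γ ⊗ γ) ⊗ β = max(0, 0.000 + 0.442 − 1) = max(0, -0.558) = 0.000
((~~γ ⊗ γ) ⊗ β) ↔ δ = 1 − |0.000 − 0.999| = 1 − 0.999 = 0.001
δ ↔ ~γ = 1 − |0.999 − 0.693| = 1 − 0.306 = 0.694
γ ↔ (δ ↔ ~γ) = 1 − |0.307 − 0.694| = 1 − 0.387 = 0.613
β ⊗ (γ ↔ (δ ↔ ~γ)) = max(0, 0.442 + 0.613 − 1) = max(0, 0.055) = 0.055
~(β ⊗ (γ ↔ (δ ↔ ~γ))) = 1 − 0.055 = 0.945
(((~~γ ⊗ γ) ⊗ β) ↔ δ) ↔ ~(β ⊗ (γ ↔ (δ ↔ ~γ))) = 1 − |0.001 − 0.945| = 1 − 0.944 = 0.056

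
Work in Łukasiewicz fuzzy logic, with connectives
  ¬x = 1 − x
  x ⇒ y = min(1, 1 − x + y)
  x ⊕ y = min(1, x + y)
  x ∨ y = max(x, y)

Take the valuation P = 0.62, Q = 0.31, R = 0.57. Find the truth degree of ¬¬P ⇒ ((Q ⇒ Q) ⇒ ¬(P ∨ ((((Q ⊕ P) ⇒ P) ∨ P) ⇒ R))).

0.50

¬P = 1 − 0.62 = 0.38
¬¬P = 1 − 0.38 = 0.62
Q ⇒ Q = min(1, 1 − 0.31 + 0.31) = min(1, 1.00) = 1.00
Q ⊕ P = min(1, 0.31 + 0.62) = min(1, 0.93) = 0.93
(Q ⊕ P) ⇒ P = min(1, 1 − 0.93 + 0.62) = min(1, 0.69) = 0.69
((Q ⊕ P) ⇒ P) ∨ P = max(0.69, 0.62) = 0.69
(((Q ⊕ P) ⇒ P) ∨ P) ⇒ R = min(1, 1 − 0.69 + 0.57) = min(1, 0.88) = 0.88
P ∨ ((((Q ⊕ P) ⇒ P) ∨ P) ⇒ R) = max(0.62, 0.88) = 0.88
¬(P ∨ ((((Q ⊕ P) ⇒ P) ∨ P) ⇒ R)) = 1 − 0.88 = 0.12
(Q ⇒ Q) ⇒ ¬(P ∨ ((((Q ⊕ P) ⇒ P) ∨ P) ⇒ R)) = min(1, 1 − 1.00 + 0.12) = min(1, 0.12) = 0.12
¬¬P ⇒ ((Q ⇒ Q) ⇒ ¬(P ∨ ((((Q ⊕ P) ⇒ P) ∨ P) ⇒ R))) = min(1, 1 − 0.62 + 0.12) = min(1, 0.50) = 0.50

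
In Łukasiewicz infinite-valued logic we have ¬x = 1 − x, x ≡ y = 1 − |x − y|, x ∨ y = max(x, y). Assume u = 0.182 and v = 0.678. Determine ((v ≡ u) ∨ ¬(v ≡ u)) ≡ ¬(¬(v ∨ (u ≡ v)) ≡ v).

v ≡ u = 1 − |0.678 − 0.182| = 1 − 0.496 = 0.504
¬(v ≡ u) = 1 − 0.504 = 0.496
(v ≡ u) ∨ ¬(v ≡ u) = max(0.504, 0.496) = 0.504
u ≡ v = 1 − |0.182 − 0.678| = 1 − 0.496 = 0.504
v ∨ (u ≡ v) = max(0.678, 0.504) = 0.678
¬(v ∨ (u ≡ v)) = 1 − 0.678 = 0.322
¬(v ∨ (u ≡ v)) ≡ v = 1 − |0.322 − 0.678| = 1 − 0.356 = 0.644
¬(¬(v ∨ (u ≡ v)) ≡ v) = 1 − 0.644 = 0.356
((v ≡ u) ∨ ¬(v ≡ u)) ≡ ¬(¬(v ∨ (u ≡ v)) ≡ v) = 1 − |0.504 − 0.356| = 1 − 0.148 = 0.852

0.852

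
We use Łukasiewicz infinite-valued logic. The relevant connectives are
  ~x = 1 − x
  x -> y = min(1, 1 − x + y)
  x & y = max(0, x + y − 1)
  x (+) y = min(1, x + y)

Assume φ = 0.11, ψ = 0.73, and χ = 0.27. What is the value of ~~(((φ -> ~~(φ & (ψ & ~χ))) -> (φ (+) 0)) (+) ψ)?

0.95

~χ = 1 − 0.27 = 0.73
ψ & ~χ = max(0, 0.73 + 0.73 − 1) = max(0, 0.46) = 0.46
φ & (ψ & ~χ) = max(0, 0.11 + 0.46 − 1) = max(0, -0.43) = 0.00
~(φ & (ψ & ~χ)) = 1 − 0.00 = 1.00
~~(φ & (ψ & ~χ)) = 1 − 1.00 = 0.00
φ -> ~~(φ & (ψ & ~χ)) = min(1, 1 − 0.11 + 0.00) = min(1, 0.89) = 0.89
φ (+) 0 = min(1, 0.11 + 0.00) = min(1, 0.11) = 0.11
(φ -> ~~(φ & (ψ & ~χ))) -> (φ (+) 0) = min(1, 1 − 0.89 + 0.11) = min(1, 0.22) = 0.22
((φ -> ~~(φ & (ψ & ~χ))) -> (φ (+) 0)) (+) ψ = min(1, 0.22 + 0.73) = min(1, 0.95) = 0.95
~(((φ -> ~~(φ & (ψ & ~χ))) -> (φ (+) 0)) (+) ψ) = 1 − 0.95 = 0.05
~~(((φ -> ~~(φ & (ψ & ~χ))) -> (φ (+) 0)) (+) ψ) = 1 − 0.05 = 0.95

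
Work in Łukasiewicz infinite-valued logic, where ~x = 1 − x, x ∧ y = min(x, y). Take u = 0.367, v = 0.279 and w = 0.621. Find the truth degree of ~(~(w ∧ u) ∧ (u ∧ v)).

0.721

w ∧ u = min(0.621, 0.367) = 0.367
~(w ∧ u) = 1 − 0.367 = 0.633
u ∧ v = min(0.367, 0.279) = 0.279
~(w ∧ u) ∧ (u ∧ v) = min(0.633, 0.279) = 0.279
~(~(w ∧ u) ∧ (u ∧ v)) = 1 − 0.279 = 0.721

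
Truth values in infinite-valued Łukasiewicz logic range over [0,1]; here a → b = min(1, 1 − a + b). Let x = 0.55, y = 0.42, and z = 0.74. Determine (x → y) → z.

0.87

x → y = min(1, 1 − 0.55 + 0.42) = min(1, 0.87) = 0.87
(x → y) → z = min(1, 1 − 0.87 + 0.74) = min(1, 0.87) = 0.87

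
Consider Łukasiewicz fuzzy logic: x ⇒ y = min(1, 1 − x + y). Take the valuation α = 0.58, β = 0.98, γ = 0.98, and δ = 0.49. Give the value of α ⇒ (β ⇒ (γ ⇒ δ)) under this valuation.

0.95

γ ⇒ δ = min(1, 1 − 0.98 + 0.49) = min(1, 0.51) = 0.51
β ⇒ (γ ⇒ δ) = min(1, 1 − 0.98 + 0.51) = min(1, 0.53) = 0.53
α ⇒ (β ⇒ (γ ⇒ δ)) = min(1, 1 − 0.58 + 0.53) = min(1, 0.95) = 0.95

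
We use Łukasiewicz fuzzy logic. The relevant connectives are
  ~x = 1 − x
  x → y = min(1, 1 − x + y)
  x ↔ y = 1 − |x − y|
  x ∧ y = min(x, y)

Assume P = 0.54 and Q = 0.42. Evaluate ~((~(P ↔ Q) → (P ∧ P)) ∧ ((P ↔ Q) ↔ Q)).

0.46

P ↔ Q = 1 − |0.54 − 0.42| = 1 − 0.12 = 0.88
~(P ↔ Q) = 1 − 0.88 = 0.12
P ∧ P = min(0.54, 0.54) = 0.54
~(P ↔ Q) → (P ∧ P) = min(1, 1 − 0.12 + 0.54) = min(1, 1.42) = 1.00
(P ↔ Q) ↔ Q = 1 − |0.88 − 0.42| = 1 − 0.46 = 0.54
(~(P ↔ Q) → (P ∧ P)) ∧ ((P ↔ Q) ↔ Q) = min(1.00, 0.54) = 0.54
~((~(P ↔ Q) → (P ∧ P)) ∧ ((P ↔ Q) ↔ Q)) = 1 − 0.54 = 0.46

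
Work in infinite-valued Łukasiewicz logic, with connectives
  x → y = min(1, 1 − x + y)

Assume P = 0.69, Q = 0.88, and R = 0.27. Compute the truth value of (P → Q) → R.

0.27

P → Q = min(1, 1 − 0.69 + 0.88) = min(1, 1.19) = 1.00
(P → Q) → R = min(1, 1 − 1.00 + 0.27) = min(1, 0.27) = 0.27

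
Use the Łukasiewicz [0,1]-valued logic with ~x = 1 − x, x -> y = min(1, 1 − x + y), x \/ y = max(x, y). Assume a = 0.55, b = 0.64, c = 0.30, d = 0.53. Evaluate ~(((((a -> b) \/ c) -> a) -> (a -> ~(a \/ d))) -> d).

a -> b = min(1, 1 − 0.55 + 0.64) = min(1, 1.09) = 1.00
(a -> b) \/ c = max(1.00, 0.30) = 1.00
((a -> b) \/ c) -> a = min(1, 1 − 1.00 + 0.55) = min(1, 0.55) = 0.55
a \/ d = max(0.55, 0.53) = 0.55
~(a \/ d) = 1 − 0.55 = 0.45
a -> ~(a \/ d) = min(1, 1 − 0.55 + 0.45) = min(1, 0.90) = 0.90
(((a -> b) \/ c) -> a) -> (a -> ~(a \/ d)) = min(1, 1 − 0.55 + 0.90) = min(1, 1.35) = 1.00
((((a -> b) \/ c) -> a) -> (a -> ~(a \/ d))) -> d = min(1, 1 − 1.00 + 0.53) = min(1, 0.53) = 0.53
~(((((a -> b) \/ c) -> a) -> (a -> ~(a \/ d))) -> d) = 1 − 0.53 = 0.47

0.47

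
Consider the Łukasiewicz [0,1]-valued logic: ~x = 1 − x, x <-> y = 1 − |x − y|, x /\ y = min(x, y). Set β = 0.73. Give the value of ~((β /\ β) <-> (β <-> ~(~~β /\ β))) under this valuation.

β /\ β = min(0.73, 0.73) = 0.73
~β = 1 − 0.73 = 0.27
~~β = 1 − 0.27 = 0.73
~~β /\ β = min(0.73, 0.73) = 0.73
~(~~β /\ β) = 1 − 0.73 = 0.27
β <-> ~(~~β /\ β) = 1 − |0.73 − 0.27| = 1 − 0.46 = 0.54
(β /\ β) <-> (β <-> ~(~~β /\ β)) = 1 − |0.73 − 0.54| = 1 − 0.19 = 0.81
~((β /\ β) <-> (β <-> ~(~~β /\ β))) = 1 − 0.81 = 0.19

0.19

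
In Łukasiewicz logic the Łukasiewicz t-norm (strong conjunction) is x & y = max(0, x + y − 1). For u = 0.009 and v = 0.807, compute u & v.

0.000

u & v = max(0, 0.009 + 0.807 − 1) = max(0, -0.184) = 0.000
For comparison, the Gödel (minimum) t-norm min(x, y) would give 0.009.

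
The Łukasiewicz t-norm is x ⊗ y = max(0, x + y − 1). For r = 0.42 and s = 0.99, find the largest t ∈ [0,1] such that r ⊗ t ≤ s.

1.00

The residuum of the Łukasiewicz t-norm gives the supremum: min(1, 1 − 0.42 + 0.99).
1 − 0.42 + 0.99 = 1.57, so t = min(1, 1.57) = 1.00.
Check: 0.42 ⊗ 1.00 = max(0, 0.42) = 0.42 ≤ 0.99.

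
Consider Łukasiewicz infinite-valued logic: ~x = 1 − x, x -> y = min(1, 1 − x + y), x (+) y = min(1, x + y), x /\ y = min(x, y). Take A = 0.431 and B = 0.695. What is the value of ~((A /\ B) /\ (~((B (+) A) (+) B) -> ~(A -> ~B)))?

A /\ B = min(0.431, 0.695) = 0.431
B (+) A = min(1, 0.695 + 0.431) = min(1, 1.126) = 1.000
(B (+) A) (+) B = min(1, 1.000 + 0.695) = min(1, 1.695) = 1.000
~((B (+) A) (+) B) = 1 − 1.000 = 0.000
~B = 1 − 0.695 = 0.305
A -> ~B = min(1, 1 − 0.431 + 0.305) = min(1, 0.874) = 0.874
~(A -> ~B) = 1 − 0.874 = 0.126
~((B (+) A) (+) B) -> ~(A -> ~B) = min(1, 1 − 0.000 + 0.126) = min(1, 1.126) = 1.000
(A /\ B) /\ (~((B (+) A) (+) B) -> ~(A -> ~B)) = min(0.431, 1.000) = 0.431
~((A /\ B) /\ (~((B (+) A) (+) B) -> ~(A -> ~B))) = 1 − 0.431 = 0.569

0.569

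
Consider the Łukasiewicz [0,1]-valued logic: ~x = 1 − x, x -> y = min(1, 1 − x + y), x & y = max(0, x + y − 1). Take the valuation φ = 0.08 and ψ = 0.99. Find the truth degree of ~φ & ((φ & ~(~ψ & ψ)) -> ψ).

0.92

~φ = 1 − 0.08 = 0.92
~ψ = 1 − 0.99 = 0.01
~ψ & ψ = max(0, 0.01 + 0.99 − 1) = max(0, 0.00) = 0.00
~(~ψ & ψ) = 1 − 0.00 = 1.00
φ & ~(~ψ & ψ) = max(0, 0.08 + 1.00 − 1) = max(0, 0.08) = 0.08
(φ & ~(~ψ & ψ)) -> ψ = min(1, 1 − 0.08 + 0.99) = min(1, 1.91) = 1.00
~φ & ((φ & ~(~ψ & ψ)) -> ψ) = max(0, 0.92 + 1.00 − 1) = max(0, 0.92) = 0.92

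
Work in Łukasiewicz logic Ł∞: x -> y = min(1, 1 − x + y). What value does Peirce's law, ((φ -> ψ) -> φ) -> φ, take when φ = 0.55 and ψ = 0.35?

0.80

φ -> ψ = min(1, 1 − 0.55 + 0.35) = min(1, 0.80) = 0.80
(φ -> ψ) -> φ = min(1, 1 − 0.80 + 0.55) = min(1, 0.75) = 0.75
((φ -> ψ) -> φ) -> φ = min(1, 1 − 0.75 + 0.55) = min(1, 0.80) = 0.80
(The value 0.80 < 1 shows this instance is not satisfied; not a Ł∞-tautology in general.)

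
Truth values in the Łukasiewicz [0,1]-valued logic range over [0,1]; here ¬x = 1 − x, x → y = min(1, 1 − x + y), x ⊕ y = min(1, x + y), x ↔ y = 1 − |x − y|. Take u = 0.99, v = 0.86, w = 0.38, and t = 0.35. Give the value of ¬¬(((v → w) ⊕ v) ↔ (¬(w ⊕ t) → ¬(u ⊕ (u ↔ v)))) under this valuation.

v → w = min(1, 1 − 0.86 + 0.38) = min(1, 0.52) = 0.52
(v → w) ⊕ v = min(1, 0.52 + 0.86) = min(1, 1.38) = 1.00
w ⊕ t = min(1, 0.38 + 0.35) = min(1, 0.73) = 0.73
¬(w ⊕ t) = 1 − 0.73 = 0.27
u ↔ v = 1 − |0.99 − 0.86| = 1 − 0.13 = 0.87
u ⊕ (u ↔ v) = min(1, 0.99 + 0.87) = min(1, 1.86) = 1.00
¬(u ⊕ (u ↔ v)) = 1 − 1.00 = 0.00
¬(w ⊕ t) → ¬(u ⊕ (u ↔ v)) = min(1, 1 − 0.27 + 0.00) = min(1, 0.73) = 0.73
((v → w) ⊕ v) ↔ (¬(w ⊕ t) → ¬(u ⊕ (u ↔ v))) = 1 − |1.00 − 0.73| = 1 − 0.27 = 0.73
¬(((v → w) ⊕ v) ↔ (¬(w ⊕ t) → ¬(u ⊕ (u ↔ v)))) = 1 − 0.73 = 0.27
¬¬(((v → w) ⊕ v) ↔ (¬(w ⊕ t) → ¬(u ⊕ (u ↔ v)))) = 1 − 0.27 = 0.73

0.73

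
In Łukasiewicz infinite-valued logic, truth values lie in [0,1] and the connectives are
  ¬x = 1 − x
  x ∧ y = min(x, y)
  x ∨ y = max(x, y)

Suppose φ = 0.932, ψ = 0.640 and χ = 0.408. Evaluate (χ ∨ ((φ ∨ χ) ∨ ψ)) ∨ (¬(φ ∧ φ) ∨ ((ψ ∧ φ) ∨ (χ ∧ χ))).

φ ∨ χ = max(0.932, 0.408) = 0.932
(φ ∨ χ) ∨ ψ = max(0.932, 0.640) = 0.932
χ ∨ ((φ ∨ χ) ∨ ψ) = max(0.408, 0.932) = 0.932
φ ∧ φ = min(0.932, 0.932) = 0.932
¬(φ ∧ φ) = 1 − 0.932 = 0.068
ψ ∧ φ = min(0.640, 0.932) = 0.640
χ ∧ χ = min(0.408, 0.408) = 0.408
(ψ ∧ φ) ∨ (χ ∧ χ) = max(0.640, 0.408) = 0.640
¬(φ ∧ φ) ∨ ((ψ ∧ φ) ∨ (χ ∧ χ)) = max(0.068, 0.640) = 0.640
(χ ∨ ((φ ∨ χ) ∨ ψ)) ∨ (¬(φ ∧ φ) ∨ ((ψ ∧ φ) ∨ (χ ∧ χ))) = max(0.932, 0.640) = 0.932

0.932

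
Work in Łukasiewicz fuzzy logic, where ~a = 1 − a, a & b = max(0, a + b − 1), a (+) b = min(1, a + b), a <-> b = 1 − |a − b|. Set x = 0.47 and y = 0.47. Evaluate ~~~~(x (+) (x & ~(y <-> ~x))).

0.47

~x = 1 − 0.47 = 0.53
y <-> ~x = 1 − |0.47 − 0.53| = 1 − 0.06 = 0.94
~(y <-> ~x) = 1 − 0.94 = 0.06
x & ~(y <-> ~x) = max(0, 0.47 + 0.06 − 1) = max(0, -0.47) = 0.00
x (+) (x & ~(y <-> ~x)) = min(1, 0.47 + 0.00) = min(1, 0.47) = 0.47
~(x (+) (x & ~(y <-> ~x))) = 1 − 0.47 = 0.53
~~(x (+) (x & ~(y <-> ~x))) = 1 − 0.53 = 0.47
~~~(x (+) (x & ~(y <-> ~x))) = 1 − 0.47 = 0.53
~~~~(x (+) (x & ~(y <-> ~x))) = 1 − 0.53 = 0.47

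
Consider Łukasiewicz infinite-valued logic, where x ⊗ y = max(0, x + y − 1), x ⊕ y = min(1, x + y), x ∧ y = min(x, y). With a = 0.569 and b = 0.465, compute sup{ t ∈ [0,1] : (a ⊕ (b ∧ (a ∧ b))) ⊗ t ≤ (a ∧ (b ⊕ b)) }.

0.569

a ∧ b = min(0.569, 0.465) = 0.465
b ∧ (a ∧ b) = min(0.465, 0.465) = 0.465
a ⊕ (b ∧ (a ∧ b)) = min(1, 0.569 + 0.465) = min(1, 1.034) = 1.000
So the left factor is a ⊕ (b ∧ (a ∧ b)) = 1.000.
b ⊕ b = min(1, 0.465 + 0.465) = min(1, 0.930) = 0.930
a ∧ (b ⊕ b) = min(0.569, 0.930) = 0.569
So the right-hand bound is a ∧ (b ⊕ b) = 0.569.
The residuum of the Łukasiewicz t-norm gives the supremum: min(1, 1 − 1.000 + 0.569).
1 − 1.000 + 0.569 = 0.569, so t = min(1, 0.569) = 0.569.
Check: 1.000 ⊗ 0.569 = max(0, 0.569) = 0.569 ≤ 0.569.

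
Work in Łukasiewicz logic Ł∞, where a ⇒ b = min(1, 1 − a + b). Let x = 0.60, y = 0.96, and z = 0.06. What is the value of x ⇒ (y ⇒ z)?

y ⇒ z = min(1, 1 − 0.96 + 0.06) = min(1, 0.10) = 0.10
x ⇒ (y ⇒ z) = min(1, 1 − 0.60 + 0.10) = min(1, 0.50) = 0.50

0.50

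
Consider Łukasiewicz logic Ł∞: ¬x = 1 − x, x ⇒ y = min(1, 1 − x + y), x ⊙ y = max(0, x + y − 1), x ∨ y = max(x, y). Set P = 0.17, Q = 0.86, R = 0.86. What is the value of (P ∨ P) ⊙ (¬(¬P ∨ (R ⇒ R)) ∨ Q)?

0.03

P ∨ P = max(0.17, 0.17) = 0.17
¬P = 1 − 0.17 = 0.83
R ⇒ R = min(1, 1 − 0.86 + 0.86) = min(1, 1.00) = 1.00
¬P ∨ (R ⇒ R) = max(0.83, 1.00) = 1.00
¬(¬P ∨ (R ⇒ R)) = 1 − 1.00 = 0.00
¬(¬P ∨ (R ⇒ R)) ∨ Q = max(0.00, 0.86) = 0.86
(P ∨ P) ⊙ (¬(¬P ∨ (R ⇒ R)) ∨ Q) = max(0, 0.17 + 0.86 − 1) = max(0, 0.03) = 0.03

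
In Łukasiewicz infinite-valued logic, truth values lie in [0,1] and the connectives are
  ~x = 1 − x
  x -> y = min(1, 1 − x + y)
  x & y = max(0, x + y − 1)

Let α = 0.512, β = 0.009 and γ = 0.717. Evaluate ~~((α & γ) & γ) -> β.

1.000

α & γ = max(0, 0.512 + 0.717 − 1) = max(0, 0.229) = 0.229
(α & γ) & γ = max(0, 0.229 + 0.717 − 1) = max(0, -0.054) = 0.000
~((α & γ) & γ) = 1 − 0.000 = 1.000
~~((α & γ) & γ) = 1 − 1.000 = 0.000
~~((α & γ) & γ) -> β = min(1, 1 − 0.000 + 0.009) = min(1, 1.009) = 1.000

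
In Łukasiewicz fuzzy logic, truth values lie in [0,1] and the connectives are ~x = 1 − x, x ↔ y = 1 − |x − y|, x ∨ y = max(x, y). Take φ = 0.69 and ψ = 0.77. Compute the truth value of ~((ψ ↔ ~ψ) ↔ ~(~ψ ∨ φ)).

~ψ = 1 − 0.77 = 0.23
ψ ↔ ~ψ = 1 − |0.77 − 0.23| = 1 − 0.54 = 0.46
~ψ ∨ φ = max(0.23, 0.69) = 0.69
~(~ψ ∨ φ) = 1 − 0.69 = 0.31
(ψ ↔ ~ψ) ↔ ~(~ψ ∨ φ) = 1 − |0.46 − 0.31| = 1 − 0.15 = 0.85
~((ψ ↔ ~ψ) ↔ ~(~ψ ∨ φ)) = 1 − 0.85 = 0.15

0.15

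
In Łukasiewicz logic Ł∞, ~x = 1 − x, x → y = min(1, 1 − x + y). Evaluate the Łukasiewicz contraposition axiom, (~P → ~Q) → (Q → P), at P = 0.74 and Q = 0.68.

1.00

~P = 1 − 0.74 = 0.26
~Q = 1 − 0.68 = 0.32
~P → ~Q = min(1, 1 − 0.26 + 0.32) = min(1, 1.06) = 1.00
Q → P = min(1, 1 − 0.68 + 0.74) = min(1, 1.06) = 1.00
(~P → ~Q) → (Q → P) = min(1, 1 − 1.00 + 1.00) = min(1, 1.00) = 1.00
(As expected: an axiom of Ł∞, always 1.)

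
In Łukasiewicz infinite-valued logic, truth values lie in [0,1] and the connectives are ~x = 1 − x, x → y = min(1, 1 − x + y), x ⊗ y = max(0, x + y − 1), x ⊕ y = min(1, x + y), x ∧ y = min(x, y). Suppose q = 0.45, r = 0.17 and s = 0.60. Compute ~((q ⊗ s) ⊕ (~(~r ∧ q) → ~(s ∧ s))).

0.10

q ⊗ s = max(0, 0.45 + 0.60 − 1) = max(0, 0.05) = 0.05
~r = 1 − 0.17 = 0.83
~r ∧ q = min(0.83, 0.45) = 0.45
~(~r ∧ q) = 1 − 0.45 = 0.55
s ∧ s = min(0.60, 0.60) = 0.60
~(s ∧ s) = 1 − 0.60 = 0.40
~(~r ∧ q) → ~(s ∧ s) = min(1, 1 − 0.55 + 0.40) = min(1, 0.85) = 0.85
(q ⊗ s) ⊕ (~(~r ∧ q) → ~(s ∧ s)) = min(1, 0.05 + 0.85) = min(1, 0.90) = 0.90
~((q ⊗ s) ⊕ (~(~r ∧ q) → ~(s ∧ s))) = 1 − 0.90 = 0.10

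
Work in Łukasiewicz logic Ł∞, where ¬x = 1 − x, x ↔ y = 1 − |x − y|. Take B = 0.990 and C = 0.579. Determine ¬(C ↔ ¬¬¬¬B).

¬B = 1 − 0.990 = 0.010
¬¬B = 1 − 0.010 = 0.990
¬¬¬B = 1 − 0.990 = 0.010
¬¬¬¬B = 1 − 0.010 = 0.990
C ↔ ¬¬¬¬B = 1 − |0.579 − 0.990| = 1 − 0.411 = 0.589
¬(C ↔ ¬¬¬¬B) = 1 − 0.589 = 0.411

0.411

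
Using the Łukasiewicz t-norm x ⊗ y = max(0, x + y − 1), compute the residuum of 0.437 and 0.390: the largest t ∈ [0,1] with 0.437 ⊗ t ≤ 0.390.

The residuum of the Łukasiewicz t-norm gives the supremum: min(1, 1 − 0.437 + 0.390).
1 − 0.437 + 0.390 = 0.953, so t = min(1, 0.953) = 0.953.
Check: 0.437 ⊗ 0.953 = max(0, 0.390) = 0.390 ≤ 0.390.

0.953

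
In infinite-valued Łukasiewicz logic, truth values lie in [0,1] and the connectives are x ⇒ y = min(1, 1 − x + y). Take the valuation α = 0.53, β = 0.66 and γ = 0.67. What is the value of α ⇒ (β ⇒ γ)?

β ⇒ γ = min(1, 1 − 0.66 + 0.67) = min(1, 1.01) = 1.00
α ⇒ (β ⇒ γ) = min(1, 1 − 0.53 + 1.00) = min(1, 1.47) = 1.00

1.00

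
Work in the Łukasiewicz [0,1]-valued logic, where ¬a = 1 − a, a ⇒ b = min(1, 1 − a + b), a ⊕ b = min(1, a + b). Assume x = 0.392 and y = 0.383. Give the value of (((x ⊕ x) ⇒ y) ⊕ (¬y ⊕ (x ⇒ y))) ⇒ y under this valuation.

0.383

x ⊕ x = min(1, 0.392 + 0.392) = min(1, 0.784) = 0.784
(x ⊕ x) ⇒ y = min(1, 1 − 0.784 + 0.383) = min(1, 0.599) = 0.599
¬y = 1 − 0.383 = 0.617
x ⇒ y = min(1, 1 − 0.392 + 0.383) = min(1, 0.991) = 0.991
¬y ⊕ (x ⇒ y) = min(1, 0.617 + 0.991) = min(1, 1.608) = 1.000
((x ⊕ x) ⇒ y) ⊕ (¬y ⊕ (x ⇒ y)) = min(1, 0.599 + 1.000) = min(1, 1.599) = 1.000
(((x ⊕ x) ⇒ y) ⊕ (¬y ⊕ (x ⇒ y))) ⇒ y = min(1, 1 − 1.000 + 0.383) = min(1, 0.383) = 0.383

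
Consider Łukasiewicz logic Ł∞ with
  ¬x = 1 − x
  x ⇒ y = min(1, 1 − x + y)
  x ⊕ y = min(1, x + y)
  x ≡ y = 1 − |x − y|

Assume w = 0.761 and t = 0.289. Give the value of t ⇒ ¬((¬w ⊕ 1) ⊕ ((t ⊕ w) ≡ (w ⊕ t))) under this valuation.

¬w = 1 − 0.761 = 0.239
¬w ⊕ 1 = min(1, 0.239 + 1.000) = min(1, 1.239) = 1.000
t ⊕ w = min(1, 0.289 + 0.761) = min(1, 1.050) = 1.000
w ⊕ t = min(1, 0.761 + 0.289) = min(1, 1.050) = 1.000
(t ⊕ w) ≡ (w ⊕ t) = 1 − |1.000 − 1.000| = 1 − 0.000 = 1.000
(¬w ⊕ 1) ⊕ ((t ⊕ w) ≡ (w ⊕ t)) = min(1, 1.000 + 1.000) = min(1, 2.000) = 1.000
¬((¬w ⊕ 1) ⊕ ((t ⊕ w) ≡ (w ⊕ t))) = 1 − 1.000 = 0.000
t ⇒ ¬((¬w ⊕ 1) ⊕ ((t ⊕ w) ≡ (w ⊕ t))) = min(1, 1 − 0.289 + 0.000) = min(1, 0.711) = 0.711

0.711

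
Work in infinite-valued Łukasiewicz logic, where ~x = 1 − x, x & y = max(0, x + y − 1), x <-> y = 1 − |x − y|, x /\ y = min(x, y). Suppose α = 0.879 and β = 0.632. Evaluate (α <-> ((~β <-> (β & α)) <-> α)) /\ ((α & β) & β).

0.143

~β = 1 − 0.632 = 0.368
β & α = max(0, 0.632 + 0.879 − 1) = max(0, 0.511) = 0.511
~β <-> (β & α) = 1 − |0.368 − 0.511| = 1 − 0.143 = 0.857
(~β <-> (β & α)) <-> α = 1 − |0.857 − 0.879| = 1 − 0.022 = 0.978
α <-> ((~β <-> (β & α)) <-> α) = 1 − |0.879 − 0.978| = 1 − 0.099 = 0.901
α & β = max(0, 0.879 + 0.632 − 1) = max(0, 0.511) = 0.511
(α & β) & β = max(0, 0.511 + 0.632 − 1) = max(0, 0.143) = 0.143
(α <-> ((~β <-> (β & α)) <-> α)) /\ ((α & β) & β) = min(0.901, 0.143) = 0.143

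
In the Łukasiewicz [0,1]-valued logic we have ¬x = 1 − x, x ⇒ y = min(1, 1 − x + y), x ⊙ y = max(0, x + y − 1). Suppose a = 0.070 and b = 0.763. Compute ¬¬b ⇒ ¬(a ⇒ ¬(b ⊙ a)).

¬b = 1 − 0.763 = 0.237
¬¬b = 1 − 0.237 = 0.763
b ⊙ a = max(0, 0.763 + 0.070 − 1) = max(0, -0.167) = 0.000
¬(b ⊙ a) = 1 − 0.000 = 1.000
a ⇒ ¬(b ⊙ a) = min(1, 1 − 0.070 + 1.000) = min(1, 1.930) = 1.000
¬(a ⇒ ¬(b ⊙ a)) = 1 − 1.000 = 0.000
¬¬b ⇒ ¬(a ⇒ ¬(b ⊙ a)) = min(1, 1 − 0.763 + 0.000) = min(1, 0.237) = 0.237

0.237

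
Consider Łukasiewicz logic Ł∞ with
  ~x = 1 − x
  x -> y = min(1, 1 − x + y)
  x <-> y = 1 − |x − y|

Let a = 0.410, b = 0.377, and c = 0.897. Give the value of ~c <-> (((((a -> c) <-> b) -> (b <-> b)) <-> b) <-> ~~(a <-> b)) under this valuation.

0.693

~c = 1 − 0.897 = 0.103
a -> c = min(1, 1 − 0.410 + 0.897) = min(1, 1.487) = 1.000
(a -> c) <-> b = 1 − |1.000 − 0.377| = 1 − 0.623 = 0.377
b <-> b = 1 − |0.377 − 0.377| = 1 − 0.000 = 1.000
((a -> c) <-> b) -> (b <-> b) = min(1, 1 − 0.377 + 1.000) = min(1, 1.623) = 1.000
(((a -> c) <-> b) -> (b <-> b)) <-> b = 1 − |1.000 − 0.377| = 1 − 0.623 = 0.377
a <-> b = 1 − |0.410 − 0.377| = 1 − 0.033 = 0.967
~(a <-> b) = 1 − 0.967 = 0.033
~~(a <-> b) = 1 − 0.033 = 0.967
((((a -> c) <-> b) -> (b <-> b)) <-> b) <-> ~~(a <-> b) = 1 − |0.377 − 0.967| = 1 − 0.590 = 0.410
~c <-> (((((a -> c) <-> b) -> (b <-> b)) <-> b) <-> ~~(a <-> b)) = 1 − |0.103 − 0.410| = 1 − 0.307 = 0.693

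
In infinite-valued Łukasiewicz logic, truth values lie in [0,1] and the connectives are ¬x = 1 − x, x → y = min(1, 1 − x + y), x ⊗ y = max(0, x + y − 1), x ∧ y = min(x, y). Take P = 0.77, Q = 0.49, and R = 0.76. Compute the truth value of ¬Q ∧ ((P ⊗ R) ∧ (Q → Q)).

¬Q = 1 − 0.49 = 0.51
P ⊗ R = max(0, 0.77 + 0.76 − 1) = max(0, 0.53) = 0.53
Q → Q = min(1, 1 − 0.49 + 0.49) = min(1, 1.00) = 1.00
(P ⊗ R) ∧ (Q → Q) = min(0.53, 1.00) = 0.53
¬Q ∧ ((P ⊗ R) ∧ (Q → Q)) = min(0.51, 0.53) = 0.51

0.51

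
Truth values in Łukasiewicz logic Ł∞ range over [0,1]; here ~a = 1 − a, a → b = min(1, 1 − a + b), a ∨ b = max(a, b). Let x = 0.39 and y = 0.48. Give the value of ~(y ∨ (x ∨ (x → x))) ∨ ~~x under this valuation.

x → x = min(1, 1 − 0.39 + 0.39) = min(1, 1.00) = 1.00
x ∨ (x → x) = max(0.39, 1.00) = 1.00
y ∨ (x ∨ (x → x)) = max(0.48, 1.00) = 1.00
~(y ∨ (x ∨ (x → x))) = 1 − 1.00 = 0.00
~x = 1 − 0.39 = 0.61
~~x = 1 − 0.61 = 0.39
~(y ∨ (x ∨ (x → x))) ∨ ~~x = max(0.00, 0.39) = 0.39

0.39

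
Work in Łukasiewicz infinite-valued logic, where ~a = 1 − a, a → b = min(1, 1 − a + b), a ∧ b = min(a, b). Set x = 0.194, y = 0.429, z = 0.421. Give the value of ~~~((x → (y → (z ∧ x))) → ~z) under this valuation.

z ∧ x = min(0.421, 0.194) = 0.194
y → (z ∧ x) = min(1, 1 − 0.429 + 0.194) = min(1, 0.765) = 0.765
x → (y → (z ∧ x)) = min(1, 1 − 0.194 + 0.765) = min(1, 1.571) = 1.000
~z = 1 − 0.421 = 0.579
(x → (y → (z ∧ x))) → ~z = min(1, 1 − 1.000 + 0.579) = min(1, 0.579) = 0.579
~((x → (y → (z ∧ x))) → ~z) = 1 − 0.579 = 0.421
~~((x → (y → (z ∧ x))) → ~z) = 1 − 0.421 = 0.579
~~~((x → (y → (z ∧ x))) → ~z) = 1 − 0.579 = 0.421

0.421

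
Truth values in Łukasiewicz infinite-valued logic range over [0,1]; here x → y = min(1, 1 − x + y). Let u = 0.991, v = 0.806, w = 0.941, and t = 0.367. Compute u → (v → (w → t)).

w → t = min(1, 1 − 0.941 + 0.367) = min(1, 0.426) = 0.426
v → (w → t) = min(1, 1 − 0.806 + 0.426) = min(1, 0.620) = 0.620
u → (v → (w → t)) = min(1, 1 − 0.991 + 0.620) = min(1, 0.629) = 0.629

0.629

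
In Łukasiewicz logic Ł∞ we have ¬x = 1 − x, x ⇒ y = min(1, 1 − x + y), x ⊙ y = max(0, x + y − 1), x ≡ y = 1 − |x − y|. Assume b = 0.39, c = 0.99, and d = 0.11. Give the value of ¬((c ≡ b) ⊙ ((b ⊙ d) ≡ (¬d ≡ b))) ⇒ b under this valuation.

c ≡ b = 1 − |0.99 − 0.39| = 1 − 0.60 = 0.40
b ⊙ d = max(0, 0.39 + 0.11 − 1) = max(0, -0.50) = 0.00
¬d = 1 − 0.11 = 0.89
¬d ≡ b = 1 − |0.89 − 0.39| = 1 − 0.50 = 0.50
(b ⊙ d) ≡ (¬d ≡ b) = 1 − |0.00 − 0.50| = 1 − 0.50 = 0.50
(c ≡ b) ⊙ ((b ⊙ d) ≡ (¬d ≡ b)) = max(0, 0.40 + 0.50 − 1) = max(0, -0.10) = 0.00
¬((c ≡ b) ⊙ ((b ⊙ d) ≡ (¬d ≡ b))) = 1 − 0.00 = 1.00
¬((c ≡ b) ⊙ ((b ⊙ d) ≡ (¬d ≡ b))) ⇒ b = min(1, 1 − 1.00 + 0.39) = min(1, 0.39) = 0.39

0.39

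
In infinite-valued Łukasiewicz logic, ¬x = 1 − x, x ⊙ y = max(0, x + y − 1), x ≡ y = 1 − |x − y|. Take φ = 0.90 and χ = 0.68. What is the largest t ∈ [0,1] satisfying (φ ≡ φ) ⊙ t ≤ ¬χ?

φ ≡ φ = 1 − |0.90 − 0.90| = 1 − 0.00 = 1.00
So the left factor is φ ≡ φ = 1.00.
¬χ = 1 − 0.68 = 0.32
So the right-hand bound is ¬χ = 0.32.
The residuum of the Łukasiewicz t-norm gives the supremum: min(1, 1 − 1.00 + 0.32).
1 − 1.00 + 0.32 = 0.32, so t = min(1, 0.32) = 0.32.
Check: 1.00 ⊙ 0.32 = max(0, 0.32) = 0.32 ≤ 0.32.

0.32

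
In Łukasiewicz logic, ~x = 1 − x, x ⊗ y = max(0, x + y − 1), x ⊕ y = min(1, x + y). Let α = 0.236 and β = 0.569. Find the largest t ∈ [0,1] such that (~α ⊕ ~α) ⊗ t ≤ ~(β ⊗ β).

~α = 1 − 0.236 = 0.764
~α ⊕ ~α = min(1, 0.764 + 0.764) = min(1, 1.528) = 1.000
So the left factor is ~α ⊕ ~α = 1.000.
β ⊗ β = max(0, 0.569 + 0.569 − 1) = max(0, 0.138) = 0.138
~(β ⊗ β) = 1 − 0.138 = 0.862
So the right-hand bound is ~(β ⊗ β) = 0.862.
The residuum of the Łukasiewicz t-norm gives the supremum: min(1, 1 − 1.000 + 0.862).
1 − 1.000 + 0.862 = 0.862, so t = min(1, 0.862) = 0.862.
Check: 1.000 ⊗ 0.862 = max(0, 0.862) = 0.862 ≤ 0.862.

0.862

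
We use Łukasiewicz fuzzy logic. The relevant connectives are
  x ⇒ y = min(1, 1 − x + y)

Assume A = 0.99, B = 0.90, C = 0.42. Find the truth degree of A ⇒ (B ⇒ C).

0.53

B ⇒ C = min(1, 1 − 0.90 + 0.42) = min(1, 0.52) = 0.52
A ⇒ (B ⇒ C) = min(1, 1 − 0.99 + 0.52) = min(1, 0.53) = 0.53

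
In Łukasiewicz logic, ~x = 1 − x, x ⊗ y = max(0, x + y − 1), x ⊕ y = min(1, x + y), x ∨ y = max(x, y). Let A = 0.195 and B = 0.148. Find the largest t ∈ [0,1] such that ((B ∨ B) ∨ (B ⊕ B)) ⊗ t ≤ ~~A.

B ∨ B = max(0.148, 0.148) = 0.148
B ⊕ B = min(1, 0.148 + 0.148) = min(1, 0.296) = 0.296
(B ∨ B) ∨ (B ⊕ B) = max(0.148, 0.296) = 0.296
So the left factor is (B ∨ B) ∨ (B ⊕ B) = 0.296.
~A = 1 − 0.195 = 0.805
~~A = 1 − 0.805 = 0.195
So the right-hand bound is ~~A = 0.195.
The residuum of the Łukasiewicz t-norm gives the supremum: min(1, 1 − 0.296 + 0.195).
1 − 0.296 + 0.195 = 0.899, so t = min(1, 0.899) = 0.899.
Check: 0.296 ⊗ 0.899 = max(0, 0.195) = 0.195 ≤ 0.195.

0.899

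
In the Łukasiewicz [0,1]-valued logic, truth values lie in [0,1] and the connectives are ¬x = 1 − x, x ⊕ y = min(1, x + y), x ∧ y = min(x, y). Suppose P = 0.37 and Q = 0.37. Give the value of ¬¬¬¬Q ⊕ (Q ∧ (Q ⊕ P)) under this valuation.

0.74

¬Q = 1 − 0.37 = 0.63
¬¬Q = 1 − 0.63 = 0.37
¬¬¬Q = 1 − 0.37 = 0.63
¬¬¬¬Q = 1 − 0.63 = 0.37
Q ⊕ P = min(1, 0.37 + 0.37) = min(1, 0.74) = 0.74
Q ∧ (Q ⊕ P) = min(0.37, 0.74) = 0.37
¬¬¬¬Q ⊕ (Q ∧ (Q ⊕ P)) = min(1, 0.37 + 0.37) = min(1, 0.74) = 0.74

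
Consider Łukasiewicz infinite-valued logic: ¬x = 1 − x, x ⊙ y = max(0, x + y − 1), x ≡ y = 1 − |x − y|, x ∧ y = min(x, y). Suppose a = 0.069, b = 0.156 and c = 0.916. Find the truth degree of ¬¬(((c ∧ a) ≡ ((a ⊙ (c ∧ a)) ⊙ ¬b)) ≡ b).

c ∧ a = min(0.916, 0.069) = 0.069
a ⊙ (c ∧ a) = max(0, 0.069 + 0.069 − 1) = max(0, -0.862) = 0.000
¬b = 1 − 0.156 = 0.844
(a ⊙ (c ∧ a)) ⊙ ¬b = max(0, 0.000 + 0.844 − 1) = max(0, -0.156) = 0.000
(c ∧ a) ≡ ((a ⊙ (c ∧ a)) ⊙ ¬b) = 1 − |0.069 − 0.000| = 1 − 0.069 = 0.931
((c ∧ a) ≡ ((a ⊙ (c ∧ a)) ⊙ ¬b)) ≡ b = 1 − |0.931 − 0.156| = 1 − 0.775 = 0.225
¬(((c ∧ a) ≡ ((a ⊙ (c ∧ a)) ⊙ ¬b)) ≡ b) = 1 − 0.225 = 0.775
¬¬(((c ∧ a) ≡ ((a ⊙ (c ∧ a)) ⊙ ¬b)) ≡ b) = 1 − 0.775 = 0.225

0.225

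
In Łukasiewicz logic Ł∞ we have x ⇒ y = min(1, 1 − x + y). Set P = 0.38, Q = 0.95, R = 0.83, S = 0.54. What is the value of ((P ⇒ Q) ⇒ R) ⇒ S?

0.71

P ⇒ Q = min(1, 1 − 0.38 + 0.95) = min(1, 1.57) = 1.00
(P ⇒ Q) ⇒ R = min(1, 1 − 1.00 + 0.83) = min(1, 0.83) = 0.83
((P ⇒ Q) ⇒ R) ⇒ S = min(1, 1 − 0.83 + 0.54) = min(1, 0.71) = 0.71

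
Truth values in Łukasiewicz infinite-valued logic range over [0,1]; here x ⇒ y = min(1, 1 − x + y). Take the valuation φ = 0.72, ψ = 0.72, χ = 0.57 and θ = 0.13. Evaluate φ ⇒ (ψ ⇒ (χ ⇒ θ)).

1.00

χ ⇒ θ = min(1, 1 − 0.57 + 0.13) = min(1, 0.56) = 0.56
ψ ⇒ (χ ⇒ θ) = min(1, 1 − 0.72 + 0.56) = min(1, 0.84) = 0.84
φ ⇒ (ψ ⇒ (χ ⇒ θ)) = min(1, 1 − 0.72 + 0.84) = min(1, 1.12) = 1.00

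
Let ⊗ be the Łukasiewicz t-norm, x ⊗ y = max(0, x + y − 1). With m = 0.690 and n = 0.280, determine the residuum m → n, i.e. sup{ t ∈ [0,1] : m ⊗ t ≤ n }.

0.590

The residuum of the Łukasiewicz t-norm gives the supremum: min(1, 1 − 0.690 + 0.280).
1 − 0.690 + 0.280 = 0.590, so t = min(1, 0.590) = 0.590.
Check: 0.690 ⊗ 0.590 = max(0, 0.280) = 0.280 ≤ 0.280.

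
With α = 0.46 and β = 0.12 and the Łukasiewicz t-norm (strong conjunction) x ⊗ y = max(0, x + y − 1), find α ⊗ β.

0.00

α ⊗ β = max(0, 0.46 + 0.12 − 1) = max(0, -0.42) = 0.00
For comparison, the Gödel (minimum) t-norm min(x, y) would give 0.12.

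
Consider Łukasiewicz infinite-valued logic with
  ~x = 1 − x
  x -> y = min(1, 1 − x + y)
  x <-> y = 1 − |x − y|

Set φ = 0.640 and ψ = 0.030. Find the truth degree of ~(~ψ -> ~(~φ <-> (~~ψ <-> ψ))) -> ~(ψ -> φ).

0.670

~ψ = 1 − 0.030 = 0.970
~φ = 1 − 0.640 = 0.360
~~ψ = 1 − 0.970 = 0.030
~~ψ <-> ψ = 1 − |0.030 − 0.030| = 1 − 0.000 = 1.000
~φ <-> (~~ψ <-> ψ) = 1 − |0.360 − 1.000| = 1 − 0.640 = 0.360
~(~φ <-> (~~ψ <-> ψ)) = 1 − 0.360 = 0.640
~ψ -> ~(~φ <-> (~~ψ <-> ψ)) = min(1, 1 − 0.970 + 0.640) = min(1, 0.670) = 0.670
~(~ψ -> ~(~φ <-> (~~ψ <-> ψ))) = 1 − 0.670 = 0.330
ψ -> φ = min(1, 1 − 0.030 + 0.640) = min(1, 1.610) = 1.000
~(ψ -> φ) = 1 − 1.000 = 0.000
~(~ψ -> ~(~φ <-> (~~ψ <-> ψ))) -> ~(ψ -> φ) = min(1, 1 − 0.330 + 0.000) = min(1, 0.670) = 0.670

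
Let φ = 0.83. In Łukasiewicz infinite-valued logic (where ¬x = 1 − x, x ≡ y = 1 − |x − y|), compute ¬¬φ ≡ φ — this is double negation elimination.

1.00

¬φ = 1 − 0.83 = 0.17
¬¬φ = 1 − 0.17 = 0.83
¬¬φ ≡ φ = 1 − |0.83 − 0.83| = 1 − 0.00 = 1.00
(As expected: always 1 in Ł∞ since negation is involutive.)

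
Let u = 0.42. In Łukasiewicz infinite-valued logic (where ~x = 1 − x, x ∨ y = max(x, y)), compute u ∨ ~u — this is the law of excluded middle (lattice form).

0.58

~u = 1 − 0.42 = 0.58
u ∨ ~u = max(0.42, 0.58) = 0.58
(The value 0.58 < 1 shows this instance is not satisfied; not a Ł∞-tautology — its value is max(a, 1−a).)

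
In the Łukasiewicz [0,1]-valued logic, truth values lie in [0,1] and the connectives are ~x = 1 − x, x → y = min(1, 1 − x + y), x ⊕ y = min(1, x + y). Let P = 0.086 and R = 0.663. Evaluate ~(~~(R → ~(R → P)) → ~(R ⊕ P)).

0.663

R → P = min(1, 1 − 0.663 + 0.086) = min(1, 0.423) = 0.423
~(R → P) = 1 − 0.423 = 0.577
R → ~(R → P) = min(1, 1 − 0.663 + 0.577) = min(1, 0.914) = 0.914
~(R → ~(R → P)) = 1 − 0.914 = 0.086
~~(R → ~(R → P)) = 1 − 0.086 = 0.914
R ⊕ P = min(1, 0.663 + 0.086) = min(1, 0.749) = 0.749
~(R ⊕ P) = 1 − 0.749 = 0.251
~~(R → ~(R → P)) → ~(R ⊕ P) = min(1, 1 − 0.914 + 0.251) = min(1, 0.337) = 0.337
~(~~(R → ~(R → P)) → ~(R ⊕ P)) = 1 − 0.337 = 0.663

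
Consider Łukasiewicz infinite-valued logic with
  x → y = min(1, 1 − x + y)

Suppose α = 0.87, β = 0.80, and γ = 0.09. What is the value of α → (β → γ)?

β → γ = min(1, 1 − 0.80 + 0.09) = min(1, 0.29) = 0.29
α → (β → γ) = min(1, 1 − 0.87 + 0.29) = min(1, 0.42) = 0.42

0.42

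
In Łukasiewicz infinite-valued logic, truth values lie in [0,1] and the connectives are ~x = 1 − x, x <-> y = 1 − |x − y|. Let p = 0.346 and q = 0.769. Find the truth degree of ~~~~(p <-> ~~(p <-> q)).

0.769

p <-> q = 1 − |0.346 − 0.769| = 1 − 0.423 = 0.577
~(p <-> q) = 1 − 0.577 = 0.423
~~(p <-> q) = 1 − 0.423 = 0.577
p <-> ~~(p <-> q) = 1 − |0.346 − 0.577| = 1 − 0.231 = 0.769
~(p <-> ~~(p <-> q)) = 1 − 0.769 = 0.231
~~(p <-> ~~(p <-> q)) = 1 − 0.231 = 0.769
~~~(p <-> ~~(p <-> q)) = 1 − 0.769 = 0.231
~~~~(p <-> ~~(p <-> q)) = 1 − 0.231 = 0.769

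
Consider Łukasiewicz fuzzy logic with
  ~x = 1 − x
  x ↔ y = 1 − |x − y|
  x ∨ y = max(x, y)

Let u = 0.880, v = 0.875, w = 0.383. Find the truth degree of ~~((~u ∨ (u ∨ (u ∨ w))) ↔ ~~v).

~u = 1 − 0.880 = 0.120
u ∨ w = max(0.880, 0.383) = 0.880
u ∨ (u ∨ w) = max(0.880, 0.880) = 0.880
~u ∨ (u ∨ (u ∨ w)) = max(0.120, 0.880) = 0.880
~v = 1 − 0.875 = 0.125
~~v = 1 − 0.125 = 0.875
(~u ∨ (u ∨ (u ∨ w))) ↔ ~~v = 1 − |0.880 − 0.875| = 1 − 0.005 = 0.995
~((~u ∨ (u ∨ (u ∨ w))) ↔ ~~v) = 1 − 0.995 = 0.005
~~((~u ∨ (u ∨ (u ∨ w))) ↔ ~~v) = 1 − 0.005 = 0.995

0.995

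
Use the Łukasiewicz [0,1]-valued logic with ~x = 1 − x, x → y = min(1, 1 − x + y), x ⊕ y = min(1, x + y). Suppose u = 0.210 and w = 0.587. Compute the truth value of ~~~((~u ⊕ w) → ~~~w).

~u = 1 − 0.210 = 0.790
~u ⊕ w = min(1, 0.790 + 0.587) = min(1, 1.377) = 1.000
~w = 1 − 0.587 = 0.413
~~w = 1 − 0.413 = 0.587
~~~w = 1 − 0.587 = 0.413
(~u ⊕ w) → ~~~w = min(1, 1 − 1.000 + 0.413) = min(1, 0.413) = 0.413
~((~u ⊕ w) → ~~~w) = 1 − 0.413 = 0.587
~~((~u ⊕ w) → ~~~w) = 1 − 0.587 = 0.413
~~~((~u ⊕ w) → ~~~w) = 1 − 0.413 = 0.587

0.587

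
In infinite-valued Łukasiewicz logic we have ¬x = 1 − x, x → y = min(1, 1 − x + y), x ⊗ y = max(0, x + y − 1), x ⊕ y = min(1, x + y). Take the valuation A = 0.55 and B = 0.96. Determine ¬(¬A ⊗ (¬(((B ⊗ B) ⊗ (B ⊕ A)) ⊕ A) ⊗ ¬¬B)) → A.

¬A = 1 − 0.55 = 0.45
B ⊗ B = max(0, 0.96 + 0.96 − 1) = max(0, 0.92) = 0.92
B ⊕ A = min(1, 0.96 + 0.55) = min(1, 1.51) = 1.00
(B ⊗ B) ⊗ (B ⊕ A) = max(0, 0.92 + 1.00 − 1) = max(0, 0.92) = 0.92
((B ⊗ B) ⊗ (B ⊕ A)) ⊕ A = min(1, 0.92 + 0.55) = min(1, 1.47) = 1.00
¬(((B ⊗ B) ⊗ (B ⊕ A)) ⊕ A) = 1 − 1.00 = 0.00
¬B = 1 − 0.96 = 0.04
¬¬B = 1 − 0.04 = 0.96
¬(((B ⊗ B) ⊗ (B ⊕ A)) ⊕ A) ⊗ ¬¬B = max(0, 0.00 + 0.96 − 1) = max(0, -0.04) = 0.00
¬A ⊗ (¬(((B ⊗ B) ⊗ (B ⊕ A)) ⊕ A) ⊗ ¬¬B) = max(0, 0.45 + 0.00 − 1) = max(0, -0.55) = 0.00
¬(¬A ⊗ (¬(((B ⊗ B) ⊗ (B ⊕ A)) ⊕ A) ⊗ ¬¬B)) = 1 − 0.00 = 1.00
¬(¬A ⊗ (¬(((B ⊗ B) ⊗ (B ⊕ A)) ⊕ A) ⊗ ¬¬B)) → A = min(1, 1 − 1.00 + 0.55) = min(1, 0.55) = 0.55

0.55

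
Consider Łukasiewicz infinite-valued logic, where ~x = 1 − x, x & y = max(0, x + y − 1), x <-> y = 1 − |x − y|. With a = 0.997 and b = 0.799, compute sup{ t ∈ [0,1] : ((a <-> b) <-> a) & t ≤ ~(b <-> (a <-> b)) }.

0.198

a <-> b = 1 − |0.997 − 0.799| = 1 − 0.198 = 0.802
(a <-> b) <-> a = 1 − |0.802 − 0.997| = 1 − 0.195 = 0.805
So the left factor is (a <-> b) <-> a = 0.805.
b <-> (a <-> b) = 1 − |0.799 − 0.802| = 1 − 0.003 = 0.997
~(b <-> (a <-> b)) = 1 − 0.997 = 0.003
So the right-hand bound is ~(b <-> (a <-> b)) = 0.003.
The residuum of the Łukasiewicz t-norm gives the supremum: min(1, 1 − 0.805 + 0.003).
1 − 0.805 + 0.003 = 0.198, so t = min(1, 0.198) = 0.198.
Check: 0.805 & 0.198 = max(0, 0.003) = 0.003 ≤ 0.003.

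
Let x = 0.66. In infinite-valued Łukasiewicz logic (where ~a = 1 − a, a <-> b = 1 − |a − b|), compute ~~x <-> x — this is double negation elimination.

1.00

~x = 1 − 0.66 = 0.34
~~x = 1 − 0.34 = 0.66
~~x <-> x = 1 − |0.66 − 0.66| = 1 − 0.00 = 1.00
(As expected: always 1 in Ł∞ since negation is involutive.)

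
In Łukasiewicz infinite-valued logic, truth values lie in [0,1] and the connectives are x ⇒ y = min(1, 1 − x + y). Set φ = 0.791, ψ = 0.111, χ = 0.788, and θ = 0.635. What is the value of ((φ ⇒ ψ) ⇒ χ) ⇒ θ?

φ ⇒ ψ = min(1, 1 − 0.791 + 0.111) = min(1, 0.320) = 0.320
(φ ⇒ ψ) ⇒ χ = min(1, 1 − 0.320 + 0.788) = min(1, 1.468) = 1.000
((φ ⇒ ψ) ⇒ χ) ⇒ θ = min(1, 1 − 1.000 + 0.635) = min(1, 0.635) = 0.635

0.635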